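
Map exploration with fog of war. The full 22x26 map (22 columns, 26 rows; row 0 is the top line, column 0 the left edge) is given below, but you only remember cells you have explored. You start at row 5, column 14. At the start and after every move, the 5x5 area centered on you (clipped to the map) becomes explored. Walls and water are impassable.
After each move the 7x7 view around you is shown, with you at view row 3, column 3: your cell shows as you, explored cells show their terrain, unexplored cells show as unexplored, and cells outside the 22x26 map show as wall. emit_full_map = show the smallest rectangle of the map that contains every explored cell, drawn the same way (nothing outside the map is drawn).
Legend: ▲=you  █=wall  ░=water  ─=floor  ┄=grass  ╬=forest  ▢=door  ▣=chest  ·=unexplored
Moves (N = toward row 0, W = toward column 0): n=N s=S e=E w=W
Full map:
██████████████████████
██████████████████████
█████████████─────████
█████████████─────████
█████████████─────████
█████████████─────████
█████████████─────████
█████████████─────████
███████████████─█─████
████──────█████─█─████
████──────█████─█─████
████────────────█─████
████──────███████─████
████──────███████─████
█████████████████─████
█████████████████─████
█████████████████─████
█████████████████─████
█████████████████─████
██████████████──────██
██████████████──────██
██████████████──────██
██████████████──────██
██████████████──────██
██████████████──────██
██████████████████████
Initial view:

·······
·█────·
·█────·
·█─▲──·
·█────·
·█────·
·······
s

·█────·
·█────·
·█────·
·█─▲──·
·█────·
·███─█·
·······

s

·█────·
·█────·
·█────·
·█─▲──·
·███─█·
·███─█·
·······

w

··█────
·██────
·██────
·██▲───
·████─█
·████─█
·······

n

··█────
·██────
·██────
·██▲───
·██────
·████─█
·████─█

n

·······
·██────
·██────
·██▲───
·██────
·██────
·████─█

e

·······
██────·
██────·
██─▲──·
██────·
██────·
████─█·

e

·······
█─────·
█─────·
█──▲──·
█─────·
█─────·
███─█··

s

█─────·
█─────·
█─────·
█──▲──·
█─────·
███─█─·
███─█··

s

█─────·
█─────·
█─────·
█──▲──·
███─█─·
███─█─·
·······

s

█─────·
█─────·
█─────·
███▲█─·
███─█─·
·██─█─·
·······

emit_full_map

██─────
██─────
██─────
██─────
██─────
████▲█─
████─█─
··██─█─

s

█─────·
█─────·
███─█─·
███▲█─·
·██─█─·
·───█─·
·······

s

█─────·
███─█─·
███─█─·
·██▲█─·
·───█─·
·████─·
·······

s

███─█─·
███─█─·
·██─█─·
·──▲█─·
·████─·
·████─·
·······

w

████─█─
████─█─
·███─█─
·──▲─█─
·█████─
·█████─
·······

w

·████─█
·████─█
·████─█
·──▲──█
·██████
·██████
·······

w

··████─
·█████─
·█████─
·──▲───
·██████
·██████
·······

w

···████
·─█████
·─█████
·──▲───
·─█████
·─█████
·······

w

····███
·──████
·──████
·──▲───
·──████
·──████
·······

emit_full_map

···██─────
···██─────
···██─────
···██─────
···██─────
···████─█─
──█████─█─
──█████─█─
──▲─────█─
──███████─
──███████─

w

·····██
·───███
·───███
·──▲───
·───███
·───███
·······

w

······█
·────██
·────██
·──▲───
·────██
·────██
·······

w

·······
·─────█
·─────█
·──▲───
·─────█
·─────█
·······

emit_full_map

······██─────
······██─────
······██─────
······██─────
······██─────
······████─█─
─────█████─█─
─────█████─█─
──▲────────█─
─────███████─
─────███████─


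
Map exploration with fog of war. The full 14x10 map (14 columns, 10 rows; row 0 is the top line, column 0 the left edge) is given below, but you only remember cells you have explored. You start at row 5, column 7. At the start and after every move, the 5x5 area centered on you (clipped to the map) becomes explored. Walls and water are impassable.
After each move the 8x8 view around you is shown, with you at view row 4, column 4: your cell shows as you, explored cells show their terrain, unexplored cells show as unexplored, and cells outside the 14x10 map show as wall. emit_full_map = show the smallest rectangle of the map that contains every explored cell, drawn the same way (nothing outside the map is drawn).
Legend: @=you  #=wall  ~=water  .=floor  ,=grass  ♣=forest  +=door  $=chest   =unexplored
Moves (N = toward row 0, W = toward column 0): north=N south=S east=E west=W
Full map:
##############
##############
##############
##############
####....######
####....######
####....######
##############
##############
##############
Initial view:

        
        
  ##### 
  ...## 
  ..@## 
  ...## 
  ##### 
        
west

        
        
  ######
  ....##
  ..@.##
  ....##
  ######
        

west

        
        
  ######
  #....#
  #.@..#
  #....#
  ######
        

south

        
  ######
  #....#
  #....#
  #.@..#
  ######
  ##### 
        

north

        
        
  ######
  #....#
  #.@..#
  #....#
  ######
  ##### 

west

        
        
  ######
  ##....
  ##@...
  ##....
  ######
   #####

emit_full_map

########
##....##
##@...##
##....##
########
 #####  

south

        
  ######
  ##....
  ##....
  ##@...
  ######
  ######
        

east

        
 #######
 ##....#
 ##....#
 ##.@..#
 #######
 ###### 
        

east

        
########
##....##
##....##
##..@.##
########
####### 
        

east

        
####### 
#....## 
#....## 
#...@## 
####### 
####### 
        

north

        
        
####### 
#....## 
#...@## 
#....## 
####### 
####### 

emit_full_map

########
##....##
##...@##
##....##
########
########

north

        
        
  ##### 
####### 
#...@## 
#....## 
#....## 
####### 

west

        
        
  ######
########
##..@.##
##....##
##....##
########

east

        
        
 ###### 
####### 
#...@## 
#....## 
#....## 
####### 

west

        
        
  ######
########
##..@.##
##....##
##....##
########

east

        
        
 ###### 
####### 
#...@## 
#....## 
#....## 
####### 

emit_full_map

  ######
########
##...@##
##....##
##....##
########
########


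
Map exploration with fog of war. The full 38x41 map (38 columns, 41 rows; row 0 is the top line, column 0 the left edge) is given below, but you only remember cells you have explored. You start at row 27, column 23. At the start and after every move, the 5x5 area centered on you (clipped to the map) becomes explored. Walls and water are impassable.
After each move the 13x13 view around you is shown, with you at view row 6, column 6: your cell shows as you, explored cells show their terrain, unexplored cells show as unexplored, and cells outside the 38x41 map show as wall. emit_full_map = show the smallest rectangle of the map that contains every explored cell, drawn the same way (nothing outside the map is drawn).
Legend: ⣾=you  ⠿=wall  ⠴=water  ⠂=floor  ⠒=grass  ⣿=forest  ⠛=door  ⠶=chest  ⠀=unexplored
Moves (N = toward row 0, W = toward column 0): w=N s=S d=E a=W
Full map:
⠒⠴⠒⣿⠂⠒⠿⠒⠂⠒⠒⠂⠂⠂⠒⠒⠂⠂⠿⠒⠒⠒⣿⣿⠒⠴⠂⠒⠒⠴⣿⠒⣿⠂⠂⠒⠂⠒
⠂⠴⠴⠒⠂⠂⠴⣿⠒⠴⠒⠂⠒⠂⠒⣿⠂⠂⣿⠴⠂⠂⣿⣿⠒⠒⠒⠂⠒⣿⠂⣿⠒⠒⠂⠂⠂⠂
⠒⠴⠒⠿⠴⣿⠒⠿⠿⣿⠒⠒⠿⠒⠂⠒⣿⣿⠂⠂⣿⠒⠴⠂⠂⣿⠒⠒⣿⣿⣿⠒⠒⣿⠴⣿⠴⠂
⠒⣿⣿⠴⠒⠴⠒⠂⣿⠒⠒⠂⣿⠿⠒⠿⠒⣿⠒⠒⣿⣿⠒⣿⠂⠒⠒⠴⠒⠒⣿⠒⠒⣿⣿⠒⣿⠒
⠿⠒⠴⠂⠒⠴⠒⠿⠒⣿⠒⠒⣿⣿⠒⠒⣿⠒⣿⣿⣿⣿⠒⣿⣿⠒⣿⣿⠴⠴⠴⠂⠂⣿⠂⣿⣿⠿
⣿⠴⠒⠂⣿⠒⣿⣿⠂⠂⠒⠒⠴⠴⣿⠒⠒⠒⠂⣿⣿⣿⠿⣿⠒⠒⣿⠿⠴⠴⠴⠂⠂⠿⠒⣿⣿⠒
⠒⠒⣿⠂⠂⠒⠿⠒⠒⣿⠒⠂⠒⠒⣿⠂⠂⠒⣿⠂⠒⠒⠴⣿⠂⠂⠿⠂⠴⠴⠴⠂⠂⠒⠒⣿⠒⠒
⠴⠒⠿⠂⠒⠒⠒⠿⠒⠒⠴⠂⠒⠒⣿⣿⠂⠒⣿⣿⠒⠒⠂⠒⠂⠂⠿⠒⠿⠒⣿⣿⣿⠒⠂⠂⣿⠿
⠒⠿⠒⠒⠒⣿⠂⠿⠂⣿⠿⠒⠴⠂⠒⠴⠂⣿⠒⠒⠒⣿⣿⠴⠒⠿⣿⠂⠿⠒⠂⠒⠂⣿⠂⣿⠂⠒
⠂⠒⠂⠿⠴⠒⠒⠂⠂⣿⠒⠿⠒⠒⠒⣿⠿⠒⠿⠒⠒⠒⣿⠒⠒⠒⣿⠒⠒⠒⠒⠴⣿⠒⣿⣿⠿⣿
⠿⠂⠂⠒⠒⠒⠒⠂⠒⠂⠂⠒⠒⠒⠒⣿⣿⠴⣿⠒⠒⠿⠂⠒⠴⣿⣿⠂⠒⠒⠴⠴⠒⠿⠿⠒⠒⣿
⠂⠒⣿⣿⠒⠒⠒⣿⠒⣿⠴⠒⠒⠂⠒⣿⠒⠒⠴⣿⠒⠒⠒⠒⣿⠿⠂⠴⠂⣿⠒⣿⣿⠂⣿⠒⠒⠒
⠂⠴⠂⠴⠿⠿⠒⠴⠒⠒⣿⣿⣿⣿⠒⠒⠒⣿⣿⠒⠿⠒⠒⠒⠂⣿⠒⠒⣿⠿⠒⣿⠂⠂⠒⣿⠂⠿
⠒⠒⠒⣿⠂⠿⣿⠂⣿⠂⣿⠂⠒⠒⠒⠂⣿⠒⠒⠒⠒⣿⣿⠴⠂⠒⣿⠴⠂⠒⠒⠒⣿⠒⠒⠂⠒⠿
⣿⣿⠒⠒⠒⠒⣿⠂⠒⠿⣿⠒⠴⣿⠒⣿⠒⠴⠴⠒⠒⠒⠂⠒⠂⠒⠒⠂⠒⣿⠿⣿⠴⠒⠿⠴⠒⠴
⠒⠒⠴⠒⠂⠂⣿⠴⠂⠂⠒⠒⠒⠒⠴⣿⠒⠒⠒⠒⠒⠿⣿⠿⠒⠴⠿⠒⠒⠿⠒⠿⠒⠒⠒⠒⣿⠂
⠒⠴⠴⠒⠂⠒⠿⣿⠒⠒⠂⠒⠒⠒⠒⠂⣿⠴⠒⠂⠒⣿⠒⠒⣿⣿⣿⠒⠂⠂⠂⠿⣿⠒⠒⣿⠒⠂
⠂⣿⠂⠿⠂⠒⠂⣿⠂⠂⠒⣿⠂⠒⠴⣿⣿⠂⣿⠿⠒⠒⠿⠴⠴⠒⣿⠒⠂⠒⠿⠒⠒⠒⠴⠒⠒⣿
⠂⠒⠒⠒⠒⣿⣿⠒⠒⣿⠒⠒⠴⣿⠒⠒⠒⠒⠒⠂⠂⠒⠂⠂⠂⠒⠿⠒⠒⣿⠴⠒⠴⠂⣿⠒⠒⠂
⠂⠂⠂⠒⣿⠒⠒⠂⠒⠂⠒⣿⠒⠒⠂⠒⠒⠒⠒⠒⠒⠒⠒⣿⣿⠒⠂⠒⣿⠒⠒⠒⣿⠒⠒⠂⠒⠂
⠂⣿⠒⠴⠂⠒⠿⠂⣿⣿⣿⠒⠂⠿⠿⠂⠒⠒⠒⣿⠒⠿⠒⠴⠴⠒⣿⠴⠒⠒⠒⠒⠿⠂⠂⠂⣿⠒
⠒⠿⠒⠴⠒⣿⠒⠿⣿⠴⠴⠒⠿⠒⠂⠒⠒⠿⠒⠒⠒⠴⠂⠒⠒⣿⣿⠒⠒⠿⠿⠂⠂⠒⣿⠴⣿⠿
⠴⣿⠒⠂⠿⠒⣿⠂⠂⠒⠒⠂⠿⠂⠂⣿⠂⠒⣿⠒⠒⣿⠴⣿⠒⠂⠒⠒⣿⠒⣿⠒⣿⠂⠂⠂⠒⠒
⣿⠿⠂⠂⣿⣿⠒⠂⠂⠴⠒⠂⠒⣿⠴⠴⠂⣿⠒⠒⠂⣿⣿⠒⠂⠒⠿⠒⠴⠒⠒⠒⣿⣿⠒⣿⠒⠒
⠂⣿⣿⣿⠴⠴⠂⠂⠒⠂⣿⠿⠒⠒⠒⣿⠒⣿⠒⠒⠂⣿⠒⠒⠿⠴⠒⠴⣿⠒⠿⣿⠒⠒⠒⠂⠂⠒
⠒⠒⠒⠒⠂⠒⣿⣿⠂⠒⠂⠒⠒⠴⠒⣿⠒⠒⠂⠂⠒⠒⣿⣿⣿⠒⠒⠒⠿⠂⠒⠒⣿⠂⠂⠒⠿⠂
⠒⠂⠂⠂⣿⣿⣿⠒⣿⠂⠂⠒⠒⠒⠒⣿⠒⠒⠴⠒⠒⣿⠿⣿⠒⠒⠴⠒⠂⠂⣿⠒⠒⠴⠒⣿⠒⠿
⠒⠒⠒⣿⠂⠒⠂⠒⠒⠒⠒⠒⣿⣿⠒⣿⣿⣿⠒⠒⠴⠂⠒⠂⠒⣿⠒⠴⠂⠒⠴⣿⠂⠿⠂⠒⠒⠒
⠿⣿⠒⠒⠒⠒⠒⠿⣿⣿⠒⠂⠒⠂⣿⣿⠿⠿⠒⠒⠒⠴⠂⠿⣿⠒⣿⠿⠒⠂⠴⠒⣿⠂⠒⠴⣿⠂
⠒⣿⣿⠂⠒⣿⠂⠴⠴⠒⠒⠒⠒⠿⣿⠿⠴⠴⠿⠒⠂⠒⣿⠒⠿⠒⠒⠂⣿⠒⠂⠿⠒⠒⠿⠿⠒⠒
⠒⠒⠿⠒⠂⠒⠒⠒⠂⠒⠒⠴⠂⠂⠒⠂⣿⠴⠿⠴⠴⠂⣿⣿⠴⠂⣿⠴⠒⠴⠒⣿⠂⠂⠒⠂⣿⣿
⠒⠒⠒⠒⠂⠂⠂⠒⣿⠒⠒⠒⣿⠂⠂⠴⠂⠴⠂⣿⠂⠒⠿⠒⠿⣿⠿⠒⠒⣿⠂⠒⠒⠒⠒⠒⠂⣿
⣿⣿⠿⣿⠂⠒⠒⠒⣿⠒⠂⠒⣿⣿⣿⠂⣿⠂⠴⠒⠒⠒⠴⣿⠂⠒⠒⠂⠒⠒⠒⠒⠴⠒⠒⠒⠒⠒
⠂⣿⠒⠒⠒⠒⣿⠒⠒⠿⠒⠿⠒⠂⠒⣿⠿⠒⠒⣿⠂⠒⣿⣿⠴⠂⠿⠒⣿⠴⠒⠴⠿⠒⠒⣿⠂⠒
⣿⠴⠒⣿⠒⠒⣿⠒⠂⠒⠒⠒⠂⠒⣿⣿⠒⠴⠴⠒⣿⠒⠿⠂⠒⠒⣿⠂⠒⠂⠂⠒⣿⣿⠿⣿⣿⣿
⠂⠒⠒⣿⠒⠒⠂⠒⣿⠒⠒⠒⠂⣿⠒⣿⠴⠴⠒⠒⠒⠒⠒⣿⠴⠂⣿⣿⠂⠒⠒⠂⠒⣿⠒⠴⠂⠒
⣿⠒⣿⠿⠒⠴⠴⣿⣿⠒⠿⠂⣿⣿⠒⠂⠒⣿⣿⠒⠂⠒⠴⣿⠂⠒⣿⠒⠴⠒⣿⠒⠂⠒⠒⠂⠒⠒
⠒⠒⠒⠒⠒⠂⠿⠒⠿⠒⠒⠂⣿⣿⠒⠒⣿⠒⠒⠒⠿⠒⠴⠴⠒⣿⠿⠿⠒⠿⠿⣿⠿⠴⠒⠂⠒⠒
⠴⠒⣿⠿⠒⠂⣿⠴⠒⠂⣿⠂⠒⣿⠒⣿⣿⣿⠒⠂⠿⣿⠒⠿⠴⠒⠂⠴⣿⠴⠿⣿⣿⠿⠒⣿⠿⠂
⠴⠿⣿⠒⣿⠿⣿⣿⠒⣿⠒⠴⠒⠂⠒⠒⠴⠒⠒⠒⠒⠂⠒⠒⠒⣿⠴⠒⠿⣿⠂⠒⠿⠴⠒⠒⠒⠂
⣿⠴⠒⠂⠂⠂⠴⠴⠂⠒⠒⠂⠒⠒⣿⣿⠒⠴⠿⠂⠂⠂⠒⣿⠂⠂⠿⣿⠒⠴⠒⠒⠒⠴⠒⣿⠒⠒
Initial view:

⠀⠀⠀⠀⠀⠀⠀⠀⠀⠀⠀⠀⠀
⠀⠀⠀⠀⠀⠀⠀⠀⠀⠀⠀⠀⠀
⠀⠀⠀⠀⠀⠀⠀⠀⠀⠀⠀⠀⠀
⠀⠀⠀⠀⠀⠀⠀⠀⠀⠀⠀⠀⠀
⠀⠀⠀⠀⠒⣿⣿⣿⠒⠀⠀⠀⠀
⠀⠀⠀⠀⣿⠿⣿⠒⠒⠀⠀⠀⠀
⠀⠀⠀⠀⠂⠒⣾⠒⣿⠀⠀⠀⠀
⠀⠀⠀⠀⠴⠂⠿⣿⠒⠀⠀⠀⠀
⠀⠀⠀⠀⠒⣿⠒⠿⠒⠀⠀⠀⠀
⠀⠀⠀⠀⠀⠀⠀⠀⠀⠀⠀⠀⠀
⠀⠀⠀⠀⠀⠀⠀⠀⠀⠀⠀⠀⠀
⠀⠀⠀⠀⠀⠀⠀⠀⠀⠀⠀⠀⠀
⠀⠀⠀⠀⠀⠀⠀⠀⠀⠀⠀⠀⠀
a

⠀⠀⠀⠀⠀⠀⠀⠀⠀⠀⠀⠀⠀
⠀⠀⠀⠀⠀⠀⠀⠀⠀⠀⠀⠀⠀
⠀⠀⠀⠀⠀⠀⠀⠀⠀⠀⠀⠀⠀
⠀⠀⠀⠀⠀⠀⠀⠀⠀⠀⠀⠀⠀
⠀⠀⠀⠀⠒⠒⣿⣿⣿⠒⠀⠀⠀
⠀⠀⠀⠀⠒⣿⠿⣿⠒⠒⠀⠀⠀
⠀⠀⠀⠀⠴⠂⣾⠂⠒⣿⠀⠀⠀
⠀⠀⠀⠀⠒⠴⠂⠿⣿⠒⠀⠀⠀
⠀⠀⠀⠀⠂⠒⣿⠒⠿⠒⠀⠀⠀
⠀⠀⠀⠀⠀⠀⠀⠀⠀⠀⠀⠀⠀
⠀⠀⠀⠀⠀⠀⠀⠀⠀⠀⠀⠀⠀
⠀⠀⠀⠀⠀⠀⠀⠀⠀⠀⠀⠀⠀
⠀⠀⠀⠀⠀⠀⠀⠀⠀⠀⠀⠀⠀

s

⠀⠀⠀⠀⠀⠀⠀⠀⠀⠀⠀⠀⠀
⠀⠀⠀⠀⠀⠀⠀⠀⠀⠀⠀⠀⠀
⠀⠀⠀⠀⠀⠀⠀⠀⠀⠀⠀⠀⠀
⠀⠀⠀⠀⠒⠒⣿⣿⣿⠒⠀⠀⠀
⠀⠀⠀⠀⠒⣿⠿⣿⠒⠒⠀⠀⠀
⠀⠀⠀⠀⠴⠂⠒⠂⠒⣿⠀⠀⠀
⠀⠀⠀⠀⠒⠴⣾⠿⣿⠒⠀⠀⠀
⠀⠀⠀⠀⠂⠒⣿⠒⠿⠒⠀⠀⠀
⠀⠀⠀⠀⠴⠂⣿⣿⠴⠀⠀⠀⠀
⠀⠀⠀⠀⠀⠀⠀⠀⠀⠀⠀⠀⠀
⠀⠀⠀⠀⠀⠀⠀⠀⠀⠀⠀⠀⠀
⠀⠀⠀⠀⠀⠀⠀⠀⠀⠀⠀⠀⠀
⠀⠀⠀⠀⠀⠀⠀⠀⠀⠀⠀⠀⠀

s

⠀⠀⠀⠀⠀⠀⠀⠀⠀⠀⠀⠀⠀
⠀⠀⠀⠀⠀⠀⠀⠀⠀⠀⠀⠀⠀
⠀⠀⠀⠀⠒⠒⣿⣿⣿⠒⠀⠀⠀
⠀⠀⠀⠀⠒⣿⠿⣿⠒⠒⠀⠀⠀
⠀⠀⠀⠀⠴⠂⠒⠂⠒⣿⠀⠀⠀
⠀⠀⠀⠀⠒⠴⠂⠿⣿⠒⠀⠀⠀
⠀⠀⠀⠀⠂⠒⣾⠒⠿⠒⠀⠀⠀
⠀⠀⠀⠀⠴⠂⣿⣿⠴⠀⠀⠀⠀
⠀⠀⠀⠀⠂⠒⠿⠒⠿⠀⠀⠀⠀
⠀⠀⠀⠀⠀⠀⠀⠀⠀⠀⠀⠀⠀
⠀⠀⠀⠀⠀⠀⠀⠀⠀⠀⠀⠀⠀
⠀⠀⠀⠀⠀⠀⠀⠀⠀⠀⠀⠀⠀
⠀⠀⠀⠀⠀⠀⠀⠀⠀⠀⠀⠀⠀

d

⠀⠀⠀⠀⠀⠀⠀⠀⠀⠀⠀⠀⠀
⠀⠀⠀⠀⠀⠀⠀⠀⠀⠀⠀⠀⠀
⠀⠀⠀⠒⠒⣿⣿⣿⠒⠀⠀⠀⠀
⠀⠀⠀⠒⣿⠿⣿⠒⠒⠀⠀⠀⠀
⠀⠀⠀⠴⠂⠒⠂⠒⣿⠀⠀⠀⠀
⠀⠀⠀⠒⠴⠂⠿⣿⠒⠀⠀⠀⠀
⠀⠀⠀⠂⠒⣿⣾⠿⠒⠀⠀⠀⠀
⠀⠀⠀⠴⠂⣿⣿⠴⠂⠀⠀⠀⠀
⠀⠀⠀⠂⠒⠿⠒⠿⣿⠀⠀⠀⠀
⠀⠀⠀⠀⠀⠀⠀⠀⠀⠀⠀⠀⠀
⠀⠀⠀⠀⠀⠀⠀⠀⠀⠀⠀⠀⠀
⠀⠀⠀⠀⠀⠀⠀⠀⠀⠀⠀⠀⠀
⠀⠀⠀⠀⠀⠀⠀⠀⠀⠀⠀⠀⠀

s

⠀⠀⠀⠀⠀⠀⠀⠀⠀⠀⠀⠀⠀
⠀⠀⠀⠒⠒⣿⣿⣿⠒⠀⠀⠀⠀
⠀⠀⠀⠒⣿⠿⣿⠒⠒⠀⠀⠀⠀
⠀⠀⠀⠴⠂⠒⠂⠒⣿⠀⠀⠀⠀
⠀⠀⠀⠒⠴⠂⠿⣿⠒⠀⠀⠀⠀
⠀⠀⠀⠂⠒⣿⠒⠿⠒⠀⠀⠀⠀
⠀⠀⠀⠴⠂⣿⣾⠴⠂⠀⠀⠀⠀
⠀⠀⠀⠂⠒⠿⠒⠿⣿⠀⠀⠀⠀
⠀⠀⠀⠀⠒⠴⣿⠂⠒⠀⠀⠀⠀
⠀⠀⠀⠀⠀⠀⠀⠀⠀⠀⠀⠀⠀
⠀⠀⠀⠀⠀⠀⠀⠀⠀⠀⠀⠀⠀
⠀⠀⠀⠀⠀⠀⠀⠀⠀⠀⠀⠀⠀
⠀⠀⠀⠀⠀⠀⠀⠀⠀⠀⠀⠀⠀

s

⠀⠀⠀⠒⠒⣿⣿⣿⠒⠀⠀⠀⠀
⠀⠀⠀⠒⣿⠿⣿⠒⠒⠀⠀⠀⠀
⠀⠀⠀⠴⠂⠒⠂⠒⣿⠀⠀⠀⠀
⠀⠀⠀⠒⠴⠂⠿⣿⠒⠀⠀⠀⠀
⠀⠀⠀⠂⠒⣿⠒⠿⠒⠀⠀⠀⠀
⠀⠀⠀⠴⠂⣿⣿⠴⠂⠀⠀⠀⠀
⠀⠀⠀⠂⠒⠿⣾⠿⣿⠀⠀⠀⠀
⠀⠀⠀⠀⠒⠴⣿⠂⠒⠀⠀⠀⠀
⠀⠀⠀⠀⠒⣿⣿⠴⠂⠀⠀⠀⠀
⠀⠀⠀⠀⠀⠀⠀⠀⠀⠀⠀⠀⠀
⠀⠀⠀⠀⠀⠀⠀⠀⠀⠀⠀⠀⠀
⠀⠀⠀⠀⠀⠀⠀⠀⠀⠀⠀⠀⠀
⠀⠀⠀⠀⠀⠀⠀⠀⠀⠀⠀⠀⠀

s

⠀⠀⠀⠒⣿⠿⣿⠒⠒⠀⠀⠀⠀
⠀⠀⠀⠴⠂⠒⠂⠒⣿⠀⠀⠀⠀
⠀⠀⠀⠒⠴⠂⠿⣿⠒⠀⠀⠀⠀
⠀⠀⠀⠂⠒⣿⠒⠿⠒⠀⠀⠀⠀
⠀⠀⠀⠴⠂⣿⣿⠴⠂⠀⠀⠀⠀
⠀⠀⠀⠂⠒⠿⠒⠿⣿⠀⠀⠀⠀
⠀⠀⠀⠀⠒⠴⣾⠂⠒⠀⠀⠀⠀
⠀⠀⠀⠀⠒⣿⣿⠴⠂⠀⠀⠀⠀
⠀⠀⠀⠀⠒⠿⠂⠒⠒⠀⠀⠀⠀
⠀⠀⠀⠀⠀⠀⠀⠀⠀⠀⠀⠀⠀
⠀⠀⠀⠀⠀⠀⠀⠀⠀⠀⠀⠀⠀
⠀⠀⠀⠀⠀⠀⠀⠀⠀⠀⠀⠀⠀
⠀⠀⠀⠀⠀⠀⠀⠀⠀⠀⠀⠀⠀

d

⠀⠀⠒⣿⠿⣿⠒⠒⠀⠀⠀⠀⠀
⠀⠀⠴⠂⠒⠂⠒⣿⠀⠀⠀⠀⠀
⠀⠀⠒⠴⠂⠿⣿⠒⠀⠀⠀⠀⠀
⠀⠀⠂⠒⣿⠒⠿⠒⠀⠀⠀⠀⠀
⠀⠀⠴⠂⣿⣿⠴⠂⣿⠀⠀⠀⠀
⠀⠀⠂⠒⠿⠒⠿⣿⠿⠀⠀⠀⠀
⠀⠀⠀⠒⠴⣿⣾⠒⠒⠀⠀⠀⠀
⠀⠀⠀⠒⣿⣿⠴⠂⠿⠀⠀⠀⠀
⠀⠀⠀⠒⠿⠂⠒⠒⣿⠀⠀⠀⠀
⠀⠀⠀⠀⠀⠀⠀⠀⠀⠀⠀⠀⠀
⠀⠀⠀⠀⠀⠀⠀⠀⠀⠀⠀⠀⠀
⠀⠀⠀⠀⠀⠀⠀⠀⠀⠀⠀⠀⠀
⠀⠀⠀⠀⠀⠀⠀⠀⠀⠀⠀⠀⠀

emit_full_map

⠒⠒⣿⣿⣿⠒⠀
⠒⣿⠿⣿⠒⠒⠀
⠴⠂⠒⠂⠒⣿⠀
⠒⠴⠂⠿⣿⠒⠀
⠂⠒⣿⠒⠿⠒⠀
⠴⠂⣿⣿⠴⠂⣿
⠂⠒⠿⠒⠿⣿⠿
⠀⠒⠴⣿⣾⠒⠒
⠀⠒⣿⣿⠴⠂⠿
⠀⠒⠿⠂⠒⠒⣿

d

⠀⠒⣿⠿⣿⠒⠒⠀⠀⠀⠀⠀⠀
⠀⠴⠂⠒⠂⠒⣿⠀⠀⠀⠀⠀⠀
⠀⠒⠴⠂⠿⣿⠒⠀⠀⠀⠀⠀⠀
⠀⠂⠒⣿⠒⠿⠒⠀⠀⠀⠀⠀⠀
⠀⠴⠂⣿⣿⠴⠂⣿⠴⠀⠀⠀⠀
⠀⠂⠒⠿⠒⠿⣿⠿⠒⠀⠀⠀⠀
⠀⠀⠒⠴⣿⠂⣾⠒⠂⠀⠀⠀⠀
⠀⠀⠒⣿⣿⠴⠂⠿⠒⠀⠀⠀⠀
⠀⠀⠒⠿⠂⠒⠒⣿⠂⠀⠀⠀⠀
⠀⠀⠀⠀⠀⠀⠀⠀⠀⠀⠀⠀⠀
⠀⠀⠀⠀⠀⠀⠀⠀⠀⠀⠀⠀⠀
⠀⠀⠀⠀⠀⠀⠀⠀⠀⠀⠀⠀⠀
⠀⠀⠀⠀⠀⠀⠀⠀⠀⠀⠀⠀⠀

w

⠀⠒⠒⣿⣿⣿⠒⠀⠀⠀⠀⠀⠀
⠀⠒⣿⠿⣿⠒⠒⠀⠀⠀⠀⠀⠀
⠀⠴⠂⠒⠂⠒⣿⠀⠀⠀⠀⠀⠀
⠀⠒⠴⠂⠿⣿⠒⠀⠀⠀⠀⠀⠀
⠀⠂⠒⣿⠒⠿⠒⠒⠂⠀⠀⠀⠀
⠀⠴⠂⣿⣿⠴⠂⣿⠴⠀⠀⠀⠀
⠀⠂⠒⠿⠒⠿⣾⠿⠒⠀⠀⠀⠀
⠀⠀⠒⠴⣿⠂⠒⠒⠂⠀⠀⠀⠀
⠀⠀⠒⣿⣿⠴⠂⠿⠒⠀⠀⠀⠀
⠀⠀⠒⠿⠂⠒⠒⣿⠂⠀⠀⠀⠀
⠀⠀⠀⠀⠀⠀⠀⠀⠀⠀⠀⠀⠀
⠀⠀⠀⠀⠀⠀⠀⠀⠀⠀⠀⠀⠀
⠀⠀⠀⠀⠀⠀⠀⠀⠀⠀⠀⠀⠀

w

⠀⠀⠀⠀⠀⠀⠀⠀⠀⠀⠀⠀⠀
⠀⠒⠒⣿⣿⣿⠒⠀⠀⠀⠀⠀⠀
⠀⠒⣿⠿⣿⠒⠒⠀⠀⠀⠀⠀⠀
⠀⠴⠂⠒⠂⠒⣿⠀⠀⠀⠀⠀⠀
⠀⠒⠴⠂⠿⣿⠒⣿⠿⠀⠀⠀⠀
⠀⠂⠒⣿⠒⠿⠒⠒⠂⠀⠀⠀⠀
⠀⠴⠂⣿⣿⠴⣾⣿⠴⠀⠀⠀⠀
⠀⠂⠒⠿⠒⠿⣿⠿⠒⠀⠀⠀⠀
⠀⠀⠒⠴⣿⠂⠒⠒⠂⠀⠀⠀⠀
⠀⠀⠒⣿⣿⠴⠂⠿⠒⠀⠀⠀⠀
⠀⠀⠒⠿⠂⠒⠒⣿⠂⠀⠀⠀⠀
⠀⠀⠀⠀⠀⠀⠀⠀⠀⠀⠀⠀⠀
⠀⠀⠀⠀⠀⠀⠀⠀⠀⠀⠀⠀⠀

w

⠀⠀⠀⠀⠀⠀⠀⠀⠀⠀⠀⠀⠀
⠀⠀⠀⠀⠀⠀⠀⠀⠀⠀⠀⠀⠀
⠀⠒⠒⣿⣿⣿⠒⠀⠀⠀⠀⠀⠀
⠀⠒⣿⠿⣿⠒⠒⠀⠀⠀⠀⠀⠀
⠀⠴⠂⠒⠂⠒⣿⠒⠴⠀⠀⠀⠀
⠀⠒⠴⠂⠿⣿⠒⣿⠿⠀⠀⠀⠀
⠀⠂⠒⣿⠒⠿⣾⠒⠂⠀⠀⠀⠀
⠀⠴⠂⣿⣿⠴⠂⣿⠴⠀⠀⠀⠀
⠀⠂⠒⠿⠒⠿⣿⠿⠒⠀⠀⠀⠀
⠀⠀⠒⠴⣿⠂⠒⠒⠂⠀⠀⠀⠀
⠀⠀⠒⣿⣿⠴⠂⠿⠒⠀⠀⠀⠀
⠀⠀⠒⠿⠂⠒⠒⣿⠂⠀⠀⠀⠀
⠀⠀⠀⠀⠀⠀⠀⠀⠀⠀⠀⠀⠀

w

⠀⠀⠀⠀⠀⠀⠀⠀⠀⠀⠀⠀⠀
⠀⠀⠀⠀⠀⠀⠀⠀⠀⠀⠀⠀⠀
⠀⠀⠀⠀⠀⠀⠀⠀⠀⠀⠀⠀⠀
⠀⠒⠒⣿⣿⣿⠒⠀⠀⠀⠀⠀⠀
⠀⠒⣿⠿⣿⠒⠒⠴⠒⠀⠀⠀⠀
⠀⠴⠂⠒⠂⠒⣿⠒⠴⠀⠀⠀⠀
⠀⠒⠴⠂⠿⣿⣾⣿⠿⠀⠀⠀⠀
⠀⠂⠒⣿⠒⠿⠒⠒⠂⠀⠀⠀⠀
⠀⠴⠂⣿⣿⠴⠂⣿⠴⠀⠀⠀⠀
⠀⠂⠒⠿⠒⠿⣿⠿⠒⠀⠀⠀⠀
⠀⠀⠒⠴⣿⠂⠒⠒⠂⠀⠀⠀⠀
⠀⠀⠒⣿⣿⠴⠂⠿⠒⠀⠀⠀⠀
⠀⠀⠒⠿⠂⠒⠒⣿⠂⠀⠀⠀⠀

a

⠀⠀⠀⠀⠀⠀⠀⠀⠀⠀⠀⠀⠀
⠀⠀⠀⠀⠀⠀⠀⠀⠀⠀⠀⠀⠀
⠀⠀⠀⠀⠀⠀⠀⠀⠀⠀⠀⠀⠀
⠀⠀⠒⠒⣿⣿⣿⠒⠀⠀⠀⠀⠀
⠀⠀⠒⣿⠿⣿⠒⠒⠴⠒⠀⠀⠀
⠀⠀⠴⠂⠒⠂⠒⣿⠒⠴⠀⠀⠀
⠀⠀⠒⠴⠂⠿⣾⠒⣿⠿⠀⠀⠀
⠀⠀⠂⠒⣿⠒⠿⠒⠒⠂⠀⠀⠀
⠀⠀⠴⠂⣿⣿⠴⠂⣿⠴⠀⠀⠀
⠀⠀⠂⠒⠿⠒⠿⣿⠿⠒⠀⠀⠀
⠀⠀⠀⠒⠴⣿⠂⠒⠒⠂⠀⠀⠀
⠀⠀⠀⠒⣿⣿⠴⠂⠿⠒⠀⠀⠀
⠀⠀⠀⠒⠿⠂⠒⠒⣿⠂⠀⠀⠀

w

⠀⠀⠀⠀⠀⠀⠀⠀⠀⠀⠀⠀⠀
⠀⠀⠀⠀⠀⠀⠀⠀⠀⠀⠀⠀⠀
⠀⠀⠀⠀⠀⠀⠀⠀⠀⠀⠀⠀⠀
⠀⠀⠀⠀⠀⠀⠀⠀⠀⠀⠀⠀⠀
⠀⠀⠒⠒⣿⣿⣿⠒⠒⠀⠀⠀⠀
⠀⠀⠒⣿⠿⣿⠒⠒⠴⠒⠀⠀⠀
⠀⠀⠴⠂⠒⠂⣾⣿⠒⠴⠀⠀⠀
⠀⠀⠒⠴⠂⠿⣿⠒⣿⠿⠀⠀⠀
⠀⠀⠂⠒⣿⠒⠿⠒⠒⠂⠀⠀⠀
⠀⠀⠴⠂⣿⣿⠴⠂⣿⠴⠀⠀⠀
⠀⠀⠂⠒⠿⠒⠿⣿⠿⠒⠀⠀⠀
⠀⠀⠀⠒⠴⣿⠂⠒⠒⠂⠀⠀⠀
⠀⠀⠀⠒⣿⣿⠴⠂⠿⠒⠀⠀⠀

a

⠀⠀⠀⠀⠀⠀⠀⠀⠀⠀⠀⠀⠀
⠀⠀⠀⠀⠀⠀⠀⠀⠀⠀⠀⠀⠀
⠀⠀⠀⠀⠀⠀⠀⠀⠀⠀⠀⠀⠀
⠀⠀⠀⠀⠀⠀⠀⠀⠀⠀⠀⠀⠀
⠀⠀⠀⠒⠒⣿⣿⣿⠒⠒⠀⠀⠀
⠀⠀⠀⠒⣿⠿⣿⠒⠒⠴⠒⠀⠀
⠀⠀⠀⠴⠂⠒⣾⠒⣿⠒⠴⠀⠀
⠀⠀⠀⠒⠴⠂⠿⣿⠒⣿⠿⠀⠀
⠀⠀⠀⠂⠒⣿⠒⠿⠒⠒⠂⠀⠀
⠀⠀⠀⠴⠂⣿⣿⠴⠂⣿⠴⠀⠀
⠀⠀⠀⠂⠒⠿⠒⠿⣿⠿⠒⠀⠀
⠀⠀⠀⠀⠒⠴⣿⠂⠒⠒⠂⠀⠀
⠀⠀⠀⠀⠒⣿⣿⠴⠂⠿⠒⠀⠀

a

⠀⠀⠀⠀⠀⠀⠀⠀⠀⠀⠀⠀⠀
⠀⠀⠀⠀⠀⠀⠀⠀⠀⠀⠀⠀⠀
⠀⠀⠀⠀⠀⠀⠀⠀⠀⠀⠀⠀⠀
⠀⠀⠀⠀⠀⠀⠀⠀⠀⠀⠀⠀⠀
⠀⠀⠀⠀⠒⠒⣿⣿⣿⠒⠒⠀⠀
⠀⠀⠀⠀⠒⣿⠿⣿⠒⠒⠴⠒⠀
⠀⠀⠀⠀⠴⠂⣾⠂⠒⣿⠒⠴⠀
⠀⠀⠀⠀⠒⠴⠂⠿⣿⠒⣿⠿⠀
⠀⠀⠀⠀⠂⠒⣿⠒⠿⠒⠒⠂⠀
⠀⠀⠀⠀⠴⠂⣿⣿⠴⠂⣿⠴⠀
⠀⠀⠀⠀⠂⠒⠿⠒⠿⣿⠿⠒⠀
⠀⠀⠀⠀⠀⠒⠴⣿⠂⠒⠒⠂⠀
⠀⠀⠀⠀⠀⠒⣿⣿⠴⠂⠿⠒⠀

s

⠀⠀⠀⠀⠀⠀⠀⠀⠀⠀⠀⠀⠀
⠀⠀⠀⠀⠀⠀⠀⠀⠀⠀⠀⠀⠀
⠀⠀⠀⠀⠀⠀⠀⠀⠀⠀⠀⠀⠀
⠀⠀⠀⠀⠒⠒⣿⣿⣿⠒⠒⠀⠀
⠀⠀⠀⠀⠒⣿⠿⣿⠒⠒⠴⠒⠀
⠀⠀⠀⠀⠴⠂⠒⠂⠒⣿⠒⠴⠀
⠀⠀⠀⠀⠒⠴⣾⠿⣿⠒⣿⠿⠀
⠀⠀⠀⠀⠂⠒⣿⠒⠿⠒⠒⠂⠀
⠀⠀⠀⠀⠴⠂⣿⣿⠴⠂⣿⠴⠀
⠀⠀⠀⠀⠂⠒⠿⠒⠿⣿⠿⠒⠀
⠀⠀⠀⠀⠀⠒⠴⣿⠂⠒⠒⠂⠀
⠀⠀⠀⠀⠀⠒⣿⣿⠴⠂⠿⠒⠀
⠀⠀⠀⠀⠀⠒⠿⠂⠒⠒⣿⠂⠀

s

⠀⠀⠀⠀⠀⠀⠀⠀⠀⠀⠀⠀⠀
⠀⠀⠀⠀⠀⠀⠀⠀⠀⠀⠀⠀⠀
⠀⠀⠀⠀⠒⠒⣿⣿⣿⠒⠒⠀⠀
⠀⠀⠀⠀⠒⣿⠿⣿⠒⠒⠴⠒⠀
⠀⠀⠀⠀⠴⠂⠒⠂⠒⣿⠒⠴⠀
⠀⠀⠀⠀⠒⠴⠂⠿⣿⠒⣿⠿⠀
⠀⠀⠀⠀⠂⠒⣾⠒⠿⠒⠒⠂⠀
⠀⠀⠀⠀⠴⠂⣿⣿⠴⠂⣿⠴⠀
⠀⠀⠀⠀⠂⠒⠿⠒⠿⣿⠿⠒⠀
⠀⠀⠀⠀⠀⠒⠴⣿⠂⠒⠒⠂⠀
⠀⠀⠀⠀⠀⠒⣿⣿⠴⠂⠿⠒⠀
⠀⠀⠀⠀⠀⠒⠿⠂⠒⠒⣿⠂⠀
⠀⠀⠀⠀⠀⠀⠀⠀⠀⠀⠀⠀⠀

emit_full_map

⠒⠒⣿⣿⣿⠒⠒⠀
⠒⣿⠿⣿⠒⠒⠴⠒
⠴⠂⠒⠂⠒⣿⠒⠴
⠒⠴⠂⠿⣿⠒⣿⠿
⠂⠒⣾⠒⠿⠒⠒⠂
⠴⠂⣿⣿⠴⠂⣿⠴
⠂⠒⠿⠒⠿⣿⠿⠒
⠀⠒⠴⣿⠂⠒⠒⠂
⠀⠒⣿⣿⠴⠂⠿⠒
⠀⠒⠿⠂⠒⠒⣿⠂


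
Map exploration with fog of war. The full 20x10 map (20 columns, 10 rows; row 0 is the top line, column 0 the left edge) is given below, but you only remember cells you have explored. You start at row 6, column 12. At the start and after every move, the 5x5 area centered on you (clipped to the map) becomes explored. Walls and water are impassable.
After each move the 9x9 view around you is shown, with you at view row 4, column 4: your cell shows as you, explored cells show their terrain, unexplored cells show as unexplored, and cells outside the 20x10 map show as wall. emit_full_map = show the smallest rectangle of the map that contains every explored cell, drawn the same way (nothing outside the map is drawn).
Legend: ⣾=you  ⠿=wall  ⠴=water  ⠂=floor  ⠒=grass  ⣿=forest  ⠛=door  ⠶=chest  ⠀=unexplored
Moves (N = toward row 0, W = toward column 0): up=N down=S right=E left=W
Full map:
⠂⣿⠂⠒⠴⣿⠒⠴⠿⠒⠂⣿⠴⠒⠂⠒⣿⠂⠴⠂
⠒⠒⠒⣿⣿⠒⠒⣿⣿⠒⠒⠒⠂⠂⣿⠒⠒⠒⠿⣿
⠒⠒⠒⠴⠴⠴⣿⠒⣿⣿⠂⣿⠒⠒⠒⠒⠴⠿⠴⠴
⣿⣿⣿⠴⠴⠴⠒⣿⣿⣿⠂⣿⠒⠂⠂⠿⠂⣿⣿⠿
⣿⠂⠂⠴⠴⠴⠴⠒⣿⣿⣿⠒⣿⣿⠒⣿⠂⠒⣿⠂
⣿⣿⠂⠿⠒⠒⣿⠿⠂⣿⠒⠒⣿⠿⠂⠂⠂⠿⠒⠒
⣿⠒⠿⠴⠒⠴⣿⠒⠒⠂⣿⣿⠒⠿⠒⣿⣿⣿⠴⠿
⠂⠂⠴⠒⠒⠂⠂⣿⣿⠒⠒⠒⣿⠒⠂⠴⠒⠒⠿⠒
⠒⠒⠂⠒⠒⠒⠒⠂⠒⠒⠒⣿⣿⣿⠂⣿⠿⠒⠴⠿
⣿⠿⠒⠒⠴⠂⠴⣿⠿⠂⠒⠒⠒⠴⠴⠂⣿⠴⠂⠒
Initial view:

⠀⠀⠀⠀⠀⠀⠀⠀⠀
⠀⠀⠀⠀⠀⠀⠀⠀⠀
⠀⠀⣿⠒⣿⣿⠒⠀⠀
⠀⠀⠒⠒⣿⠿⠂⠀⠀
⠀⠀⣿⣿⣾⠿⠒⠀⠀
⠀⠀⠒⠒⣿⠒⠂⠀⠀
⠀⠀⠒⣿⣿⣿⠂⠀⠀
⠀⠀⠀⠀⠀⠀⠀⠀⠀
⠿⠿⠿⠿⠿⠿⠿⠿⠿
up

⠀⠀⠀⠀⠀⠀⠀⠀⠀
⠀⠀⠀⠀⠀⠀⠀⠀⠀
⠀⠀⠂⣿⠒⠂⠂⠀⠀
⠀⠀⣿⠒⣿⣿⠒⠀⠀
⠀⠀⠒⠒⣾⠿⠂⠀⠀
⠀⠀⣿⣿⠒⠿⠒⠀⠀
⠀⠀⠒⠒⣿⠒⠂⠀⠀
⠀⠀⠒⣿⣿⣿⠂⠀⠀
⠀⠀⠀⠀⠀⠀⠀⠀⠀

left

⠀⠀⠀⠀⠀⠀⠀⠀⠀
⠀⠀⠀⠀⠀⠀⠀⠀⠀
⠀⠀⣿⠂⣿⠒⠂⠂⠀
⠀⠀⣿⣿⠒⣿⣿⠒⠀
⠀⠀⣿⠒⣾⣿⠿⠂⠀
⠀⠀⠂⣿⣿⠒⠿⠒⠀
⠀⠀⠒⠒⠒⣿⠒⠂⠀
⠀⠀⠀⠒⣿⣿⣿⠂⠀
⠀⠀⠀⠀⠀⠀⠀⠀⠀

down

⠀⠀⠀⠀⠀⠀⠀⠀⠀
⠀⠀⣿⠂⣿⠒⠂⠂⠀
⠀⠀⣿⣿⠒⣿⣿⠒⠀
⠀⠀⣿⠒⠒⣿⠿⠂⠀
⠀⠀⠂⣿⣾⠒⠿⠒⠀
⠀⠀⠒⠒⠒⣿⠒⠂⠀
⠀⠀⠒⠒⣿⣿⣿⠂⠀
⠀⠀⠀⠀⠀⠀⠀⠀⠀
⠿⠿⠿⠿⠿⠿⠿⠿⠿

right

⠀⠀⠀⠀⠀⠀⠀⠀⠀
⠀⣿⠂⣿⠒⠂⠂⠀⠀
⠀⣿⣿⠒⣿⣿⠒⠀⠀
⠀⣿⠒⠒⣿⠿⠂⠀⠀
⠀⠂⣿⣿⣾⠿⠒⠀⠀
⠀⠒⠒⠒⣿⠒⠂⠀⠀
⠀⠒⠒⣿⣿⣿⠂⠀⠀
⠀⠀⠀⠀⠀⠀⠀⠀⠀
⠿⠿⠿⠿⠿⠿⠿⠿⠿

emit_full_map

⣿⠂⣿⠒⠂⠂
⣿⣿⠒⣿⣿⠒
⣿⠒⠒⣿⠿⠂
⠂⣿⣿⣾⠿⠒
⠒⠒⠒⣿⠒⠂
⠒⠒⣿⣿⣿⠂

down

⠀⣿⠂⣿⠒⠂⠂⠀⠀
⠀⣿⣿⠒⣿⣿⠒⠀⠀
⠀⣿⠒⠒⣿⠿⠂⠀⠀
⠀⠂⣿⣿⠒⠿⠒⠀⠀
⠀⠒⠒⠒⣾⠒⠂⠀⠀
⠀⠒⠒⣿⣿⣿⠂⠀⠀
⠀⠀⠒⠒⠒⠴⠴⠀⠀
⠿⠿⠿⠿⠿⠿⠿⠿⠿
⠿⠿⠿⠿⠿⠿⠿⠿⠿

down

⠀⣿⣿⠒⣿⣿⠒⠀⠀
⠀⣿⠒⠒⣿⠿⠂⠀⠀
⠀⠂⣿⣿⠒⠿⠒⠀⠀
⠀⠒⠒⠒⣿⠒⠂⠀⠀
⠀⠒⠒⣿⣾⣿⠂⠀⠀
⠀⠀⠒⠒⠒⠴⠴⠀⠀
⠿⠿⠿⠿⠿⠿⠿⠿⠿
⠿⠿⠿⠿⠿⠿⠿⠿⠿
⠿⠿⠿⠿⠿⠿⠿⠿⠿

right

⣿⣿⠒⣿⣿⠒⠀⠀⠀
⣿⠒⠒⣿⠿⠂⠀⠀⠀
⠂⣿⣿⠒⠿⠒⣿⠀⠀
⠒⠒⠒⣿⠒⠂⠴⠀⠀
⠒⠒⣿⣿⣾⠂⣿⠀⠀
⠀⠒⠒⠒⠴⠴⠂⠀⠀
⠿⠿⠿⠿⠿⠿⠿⠿⠿
⠿⠿⠿⠿⠿⠿⠿⠿⠿
⠿⠿⠿⠿⠿⠿⠿⠿⠿

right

⣿⠒⣿⣿⠒⠀⠀⠀⠀
⠒⠒⣿⠿⠂⠀⠀⠀⠀
⣿⣿⠒⠿⠒⣿⣿⠀⠀
⠒⠒⣿⠒⠂⠴⠒⠀⠀
⠒⣿⣿⣿⣾⣿⠿⠀⠀
⠒⠒⠒⠴⠴⠂⣿⠀⠀
⠿⠿⠿⠿⠿⠿⠿⠿⠿
⠿⠿⠿⠿⠿⠿⠿⠿⠿
⠿⠿⠿⠿⠿⠿⠿⠿⠿

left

⣿⣿⠒⣿⣿⠒⠀⠀⠀
⣿⠒⠒⣿⠿⠂⠀⠀⠀
⠂⣿⣿⠒⠿⠒⣿⣿⠀
⠒⠒⠒⣿⠒⠂⠴⠒⠀
⠒⠒⣿⣿⣾⠂⣿⠿⠀
⠀⠒⠒⠒⠴⠴⠂⣿⠀
⠿⠿⠿⠿⠿⠿⠿⠿⠿
⠿⠿⠿⠿⠿⠿⠿⠿⠿
⠿⠿⠿⠿⠿⠿⠿⠿⠿

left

⠀⣿⣿⠒⣿⣿⠒⠀⠀
⠀⣿⠒⠒⣿⠿⠂⠀⠀
⠀⠂⣿⣿⠒⠿⠒⣿⣿
⠀⠒⠒⠒⣿⠒⠂⠴⠒
⠀⠒⠒⣿⣾⣿⠂⣿⠿
⠀⠀⠒⠒⠒⠴⠴⠂⣿
⠿⠿⠿⠿⠿⠿⠿⠿⠿
⠿⠿⠿⠿⠿⠿⠿⠿⠿
⠿⠿⠿⠿⠿⠿⠿⠿⠿

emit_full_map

⣿⠂⣿⠒⠂⠂⠀⠀
⣿⣿⠒⣿⣿⠒⠀⠀
⣿⠒⠒⣿⠿⠂⠀⠀
⠂⣿⣿⠒⠿⠒⣿⣿
⠒⠒⠒⣿⠒⠂⠴⠒
⠒⠒⣿⣾⣿⠂⣿⠿
⠀⠒⠒⠒⠴⠴⠂⣿

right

⣿⣿⠒⣿⣿⠒⠀⠀⠀
⣿⠒⠒⣿⠿⠂⠀⠀⠀
⠂⣿⣿⠒⠿⠒⣿⣿⠀
⠒⠒⠒⣿⠒⠂⠴⠒⠀
⠒⠒⣿⣿⣾⠂⣿⠿⠀
⠀⠒⠒⠒⠴⠴⠂⣿⠀
⠿⠿⠿⠿⠿⠿⠿⠿⠿
⠿⠿⠿⠿⠿⠿⠿⠿⠿
⠿⠿⠿⠿⠿⠿⠿⠿⠿

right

⣿⠒⣿⣿⠒⠀⠀⠀⠀
⠒⠒⣿⠿⠂⠀⠀⠀⠀
⣿⣿⠒⠿⠒⣿⣿⠀⠀
⠒⠒⣿⠒⠂⠴⠒⠀⠀
⠒⣿⣿⣿⣾⣿⠿⠀⠀
⠒⠒⠒⠴⠴⠂⣿⠀⠀
⠿⠿⠿⠿⠿⠿⠿⠿⠿
⠿⠿⠿⠿⠿⠿⠿⠿⠿
⠿⠿⠿⠿⠿⠿⠿⠿⠿

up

⠂⣿⠒⠂⠂⠀⠀⠀⠀
⣿⠒⣿⣿⠒⠀⠀⠀⠀
⠒⠒⣿⠿⠂⠂⠂⠀⠀
⣿⣿⠒⠿⠒⣿⣿⠀⠀
⠒⠒⣿⠒⣾⠴⠒⠀⠀
⠒⣿⣿⣿⠂⣿⠿⠀⠀
⠒⠒⠒⠴⠴⠂⣿⠀⠀
⠿⠿⠿⠿⠿⠿⠿⠿⠿
⠿⠿⠿⠿⠿⠿⠿⠿⠿

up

⠀⠀⠀⠀⠀⠀⠀⠀⠀
⠂⣿⠒⠂⠂⠀⠀⠀⠀
⣿⠒⣿⣿⠒⣿⠂⠀⠀
⠒⠒⣿⠿⠂⠂⠂⠀⠀
⣿⣿⠒⠿⣾⣿⣿⠀⠀
⠒⠒⣿⠒⠂⠴⠒⠀⠀
⠒⣿⣿⣿⠂⣿⠿⠀⠀
⠒⠒⠒⠴⠴⠂⣿⠀⠀
⠿⠿⠿⠿⠿⠿⠿⠿⠿

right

⠀⠀⠀⠀⠀⠀⠀⠀⠀
⣿⠒⠂⠂⠀⠀⠀⠀⠀
⠒⣿⣿⠒⣿⠂⠒⠀⠀
⠒⣿⠿⠂⠂⠂⠿⠀⠀
⣿⠒⠿⠒⣾⣿⣿⠀⠀
⠒⣿⠒⠂⠴⠒⠒⠀⠀
⣿⣿⣿⠂⣿⠿⠒⠀⠀
⠒⠒⠴⠴⠂⣿⠀⠀⠀
⠿⠿⠿⠿⠿⠿⠿⠿⠿

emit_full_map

⣿⠂⣿⠒⠂⠂⠀⠀⠀
⣿⣿⠒⣿⣿⠒⣿⠂⠒
⣿⠒⠒⣿⠿⠂⠂⠂⠿
⠂⣿⣿⠒⠿⠒⣾⣿⣿
⠒⠒⠒⣿⠒⠂⠴⠒⠒
⠒⠒⣿⣿⣿⠂⣿⠿⠒
⠀⠒⠒⠒⠴⠴⠂⣿⠀


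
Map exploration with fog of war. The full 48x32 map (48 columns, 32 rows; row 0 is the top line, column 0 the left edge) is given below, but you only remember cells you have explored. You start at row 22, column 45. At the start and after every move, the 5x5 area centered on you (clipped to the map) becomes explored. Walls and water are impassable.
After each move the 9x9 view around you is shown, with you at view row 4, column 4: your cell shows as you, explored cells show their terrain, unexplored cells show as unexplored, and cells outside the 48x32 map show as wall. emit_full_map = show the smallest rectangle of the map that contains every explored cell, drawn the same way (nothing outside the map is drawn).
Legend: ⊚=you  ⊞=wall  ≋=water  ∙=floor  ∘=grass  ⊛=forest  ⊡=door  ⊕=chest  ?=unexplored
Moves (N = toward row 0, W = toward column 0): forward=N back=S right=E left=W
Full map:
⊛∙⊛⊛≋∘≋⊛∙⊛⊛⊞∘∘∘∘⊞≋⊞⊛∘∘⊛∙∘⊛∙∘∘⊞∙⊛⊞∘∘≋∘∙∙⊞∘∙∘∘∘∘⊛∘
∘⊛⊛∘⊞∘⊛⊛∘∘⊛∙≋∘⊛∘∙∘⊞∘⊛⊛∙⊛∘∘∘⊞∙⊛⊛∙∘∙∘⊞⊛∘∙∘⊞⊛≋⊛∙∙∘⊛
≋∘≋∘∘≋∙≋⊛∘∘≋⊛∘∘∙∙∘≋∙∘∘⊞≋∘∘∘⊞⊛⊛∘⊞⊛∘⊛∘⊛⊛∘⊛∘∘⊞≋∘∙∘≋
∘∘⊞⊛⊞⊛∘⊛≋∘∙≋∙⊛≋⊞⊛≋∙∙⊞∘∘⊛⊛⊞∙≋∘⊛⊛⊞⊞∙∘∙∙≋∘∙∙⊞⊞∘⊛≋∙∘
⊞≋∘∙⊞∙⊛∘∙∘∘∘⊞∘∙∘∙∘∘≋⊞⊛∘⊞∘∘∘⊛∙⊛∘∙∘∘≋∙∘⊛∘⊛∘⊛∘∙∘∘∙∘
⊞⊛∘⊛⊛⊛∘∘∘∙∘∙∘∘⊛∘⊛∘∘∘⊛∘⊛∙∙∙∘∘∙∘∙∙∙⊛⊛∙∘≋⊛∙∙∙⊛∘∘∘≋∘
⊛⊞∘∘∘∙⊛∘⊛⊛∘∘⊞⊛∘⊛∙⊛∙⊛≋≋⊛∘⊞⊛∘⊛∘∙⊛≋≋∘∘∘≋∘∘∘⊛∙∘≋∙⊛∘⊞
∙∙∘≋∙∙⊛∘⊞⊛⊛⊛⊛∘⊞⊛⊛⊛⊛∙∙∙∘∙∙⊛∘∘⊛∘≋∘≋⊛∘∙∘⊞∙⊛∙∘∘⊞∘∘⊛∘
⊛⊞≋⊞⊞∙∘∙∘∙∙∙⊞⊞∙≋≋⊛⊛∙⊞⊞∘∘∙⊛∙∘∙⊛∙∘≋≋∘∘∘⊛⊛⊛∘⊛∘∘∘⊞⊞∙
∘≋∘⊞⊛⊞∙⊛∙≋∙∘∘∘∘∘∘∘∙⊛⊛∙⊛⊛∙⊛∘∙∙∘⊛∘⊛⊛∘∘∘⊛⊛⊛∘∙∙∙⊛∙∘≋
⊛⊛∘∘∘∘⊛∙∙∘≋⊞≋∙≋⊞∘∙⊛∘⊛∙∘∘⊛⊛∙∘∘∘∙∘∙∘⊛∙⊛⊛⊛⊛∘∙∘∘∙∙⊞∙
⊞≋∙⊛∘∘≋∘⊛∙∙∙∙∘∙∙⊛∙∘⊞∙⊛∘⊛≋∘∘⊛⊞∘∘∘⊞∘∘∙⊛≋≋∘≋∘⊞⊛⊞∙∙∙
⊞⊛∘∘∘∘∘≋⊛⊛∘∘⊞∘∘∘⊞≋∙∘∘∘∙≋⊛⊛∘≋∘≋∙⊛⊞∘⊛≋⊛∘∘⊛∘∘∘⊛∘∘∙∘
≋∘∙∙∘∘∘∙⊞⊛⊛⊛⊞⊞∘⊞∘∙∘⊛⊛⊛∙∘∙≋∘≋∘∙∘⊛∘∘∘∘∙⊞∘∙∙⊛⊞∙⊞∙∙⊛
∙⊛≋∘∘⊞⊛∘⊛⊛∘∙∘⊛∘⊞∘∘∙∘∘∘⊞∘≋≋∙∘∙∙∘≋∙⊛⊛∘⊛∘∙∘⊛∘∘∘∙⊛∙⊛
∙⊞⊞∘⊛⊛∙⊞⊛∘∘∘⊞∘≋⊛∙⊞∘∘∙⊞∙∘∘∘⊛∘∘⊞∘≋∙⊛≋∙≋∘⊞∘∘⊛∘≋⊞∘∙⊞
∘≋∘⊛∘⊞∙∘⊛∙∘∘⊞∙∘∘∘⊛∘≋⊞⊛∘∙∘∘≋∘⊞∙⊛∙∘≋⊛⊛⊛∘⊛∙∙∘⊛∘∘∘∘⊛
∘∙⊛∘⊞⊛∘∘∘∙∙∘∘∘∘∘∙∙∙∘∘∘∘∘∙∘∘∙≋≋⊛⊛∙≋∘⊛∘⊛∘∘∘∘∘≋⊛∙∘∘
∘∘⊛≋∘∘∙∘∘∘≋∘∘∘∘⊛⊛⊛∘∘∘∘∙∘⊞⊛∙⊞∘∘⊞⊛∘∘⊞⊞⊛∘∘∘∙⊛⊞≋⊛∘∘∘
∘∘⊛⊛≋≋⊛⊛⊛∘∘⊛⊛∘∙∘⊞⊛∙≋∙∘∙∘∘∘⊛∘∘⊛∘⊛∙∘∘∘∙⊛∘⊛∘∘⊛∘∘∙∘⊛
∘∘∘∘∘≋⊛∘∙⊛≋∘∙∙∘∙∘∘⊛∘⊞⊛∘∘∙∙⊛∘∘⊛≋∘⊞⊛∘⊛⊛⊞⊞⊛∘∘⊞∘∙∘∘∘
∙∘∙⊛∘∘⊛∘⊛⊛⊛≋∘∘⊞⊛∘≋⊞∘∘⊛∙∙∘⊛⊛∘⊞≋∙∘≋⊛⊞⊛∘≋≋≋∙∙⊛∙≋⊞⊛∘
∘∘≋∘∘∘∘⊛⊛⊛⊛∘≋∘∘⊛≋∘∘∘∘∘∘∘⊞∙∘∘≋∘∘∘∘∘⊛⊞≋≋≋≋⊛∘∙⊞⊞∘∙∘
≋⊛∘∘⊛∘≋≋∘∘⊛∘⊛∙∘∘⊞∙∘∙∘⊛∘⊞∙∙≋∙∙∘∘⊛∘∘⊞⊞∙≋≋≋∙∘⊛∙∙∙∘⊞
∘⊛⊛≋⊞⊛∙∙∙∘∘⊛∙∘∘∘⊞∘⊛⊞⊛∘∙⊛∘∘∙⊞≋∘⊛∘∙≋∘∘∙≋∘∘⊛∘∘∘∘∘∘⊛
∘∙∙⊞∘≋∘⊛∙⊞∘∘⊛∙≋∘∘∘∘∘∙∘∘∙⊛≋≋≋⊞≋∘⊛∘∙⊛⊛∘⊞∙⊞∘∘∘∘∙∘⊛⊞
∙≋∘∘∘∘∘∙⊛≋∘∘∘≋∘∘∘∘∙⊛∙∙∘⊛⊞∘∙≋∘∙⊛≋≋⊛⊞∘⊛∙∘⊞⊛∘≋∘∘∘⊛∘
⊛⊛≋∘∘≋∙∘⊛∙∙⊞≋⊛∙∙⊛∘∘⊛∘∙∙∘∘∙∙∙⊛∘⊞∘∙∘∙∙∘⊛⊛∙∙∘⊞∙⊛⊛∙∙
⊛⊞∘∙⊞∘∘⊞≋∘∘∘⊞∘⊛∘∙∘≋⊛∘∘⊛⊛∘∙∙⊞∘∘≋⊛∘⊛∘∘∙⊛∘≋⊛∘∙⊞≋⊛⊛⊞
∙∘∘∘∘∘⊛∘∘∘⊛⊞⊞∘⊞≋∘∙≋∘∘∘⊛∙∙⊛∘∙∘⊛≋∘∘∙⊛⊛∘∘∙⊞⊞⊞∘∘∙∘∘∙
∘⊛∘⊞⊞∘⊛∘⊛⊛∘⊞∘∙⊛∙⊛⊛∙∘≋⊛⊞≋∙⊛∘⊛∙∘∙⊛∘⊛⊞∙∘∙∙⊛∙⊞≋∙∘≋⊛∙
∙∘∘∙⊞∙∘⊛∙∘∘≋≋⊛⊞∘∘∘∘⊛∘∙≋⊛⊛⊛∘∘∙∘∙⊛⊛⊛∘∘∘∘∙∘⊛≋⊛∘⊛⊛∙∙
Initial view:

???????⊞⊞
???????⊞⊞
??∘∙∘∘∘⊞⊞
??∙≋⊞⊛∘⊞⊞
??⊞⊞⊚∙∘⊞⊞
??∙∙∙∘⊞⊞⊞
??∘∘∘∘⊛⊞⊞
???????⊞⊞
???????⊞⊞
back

???????⊞⊞
??∘∙∘∘∘⊞⊞
??∙≋⊞⊛∘⊞⊞
??⊞⊞∘∙∘⊞⊞
??∙∙⊚∘⊞⊞⊞
??∘∘∘∘⊛⊞⊞
??∘∙∘⊛⊞⊞⊞
???????⊞⊞
???????⊞⊞

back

??∘∙∘∘∘⊞⊞
??∙≋⊞⊛∘⊞⊞
??⊞⊞∘∙∘⊞⊞
??∙∙∙∘⊞⊞⊞
??∘∘⊚∘⊛⊞⊞
??∘∙∘⊛⊞⊞⊞
??∘∘∘⊛∘⊞⊞
???????⊞⊞
???????⊞⊞

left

???∘∙∘∘∘⊞
???∙≋⊞⊛∘⊞
??∙⊞⊞∘∙∘⊞
??⊛∙∙∙∘⊞⊞
??∘∘⊚∘∘⊛⊞
??∘∘∙∘⊛⊞⊞
??≋∘∘∘⊛∘⊞
????????⊞
????????⊞

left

????∘∙∘∘∘
????∙≋⊞⊛∘
??∘∙⊞⊞∘∙∘
??∘⊛∙∙∙∘⊞
??∘∘⊚∘∘∘⊛
??∘∘∘∙∘⊛⊞
??∘≋∘∘∘⊛∘
?????????
?????????

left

?????∘∙∘∘
?????∙≋⊞⊛
??⊛∘∙⊞⊞∘∙
??∙∘⊛∙∙∙∘
??⊛∘⊚∘∘∘∘
??∘∘∘∘∙∘⊛
??⊛∘≋∘∘∘⊛
?????????
?????????

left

??????∘∙∘
??????∙≋⊞
??≋⊛∘∙⊞⊞∘
??≋∙∘⊛∙∙∙
??∘⊛⊚∘∘∘∘
??⊞∘∘∘∘∙∘
??⊞⊛∘≋∘∘∘
?????????
?????????

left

???????∘∙
???????∙≋
??≋≋⊛∘∙⊞⊞
??≋≋∙∘⊛∙∙
??∘∘⊚∘∘∘∘
??∙⊞∘∘∘∘∙
??∘⊞⊛∘≋∘∘
?????????
?????????

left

????????∘
????????∙
??≋≋≋⊛∘∙⊞
??≋≋≋∙∘⊛∙
??≋∘⊚⊛∘∘∘
??⊞∙⊞∘∘∘∘
??∙∘⊞⊛∘≋∘
?????????
?????????

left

?????????
?????????
??≋≋≋≋⊛∘∙
??∙≋≋≋∙∘⊛
??∙≋⊚∘⊛∘∘
??∘⊞∙⊞∘∘∘
??⊛∙∘⊞⊛∘≋
?????????
?????????

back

?????????
??≋≋≋≋⊛∘∙
??∙≋≋≋∙∘⊛
??∙≋∘∘⊛∘∘
??∘⊞⊚⊞∘∘∘
??⊛∙∘⊞⊛∘≋
??∘⊛⊛∙∙??
?????????
?????????

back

??≋≋≋≋⊛∘∙
??∙≋≋≋∙∘⊛
??∙≋∘∘⊛∘∘
??∘⊞∙⊞∘∘∘
??⊛∙⊚⊞⊛∘≋
??∘⊛⊛∙∙??
??∙⊛∘≋⊛??
?????????
?????????

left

???≋≋≋≋⊛∘
???∙≋≋≋∙∘
??∘∙≋∘∘⊛∘
??⊛∘⊞∙⊞∘∘
??∘⊛⊚∘⊞⊛∘
??∙∘⊛⊛∙∙?
??∘∙⊛∘≋⊛?
?????????
?????????

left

????≋≋≋≋⊛
????∙≋≋≋∙
??∘∘∙≋∘∘⊛
??⊛⊛∘⊞∙⊞∘
??⊞∘⊚∙∘⊞⊛
??∙∙∘⊛⊛∙∙
??∘∘∙⊛∘≋⊛
?????????
?????????

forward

?????????
????≋≋≋≋⊛
??⊞⊞∙≋≋≋∙
??∘∘∙≋∘∘⊛
??⊛⊛⊚⊞∙⊞∘
??⊞∘⊛∙∘⊞⊛
??∙∙∘⊛⊛∙∙
??∘∘∙⊛∘≋⊛
?????????

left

?????????
?????≋≋≋≋
??∘⊞⊞∙≋≋≋
??≋∘∘∙≋∘∘
??∙⊛⊚∘⊞∙⊞
??⊛⊞∘⊛∙∘⊞
??∘∙∙∘⊛⊛∙
???∘∘∙⊛∘≋
?????????

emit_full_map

??????????∘∙∘∘∘
??????????∙≋⊞⊛∘
???≋≋≋≋⊛∘∙⊞⊞∘∙∘
∘⊞⊞∙≋≋≋∙∘⊛∙∙∙∘⊞
≋∘∘∙≋∘∘⊛∘∘∘∘∘∘⊛
∙⊛⊚∘⊞∙⊞∘∘∘∘∙∘⊛⊞
⊛⊞∘⊛∙∘⊞⊛∘≋∘∘∘⊛∘
∘∙∙∘⊛⊛∙∙???????
?∘∘∙⊛∘≋⊛???????

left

?????????
??????≋≋≋
??∘∘⊞⊞∙≋≋
??∙≋∘∘∙≋∘
??∘∙⊚⊛∘⊞∙
??≋⊛⊞∘⊛∙∘
??∙∘∙∙∘⊛⊛
????∘∘∙⊛∘
?????????

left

?????????
???????≋≋
??⊛∘∘⊞⊞∙≋
??∘∙≋∘∘∙≋
??⊛∘⊚⊛⊛∘⊞
??≋≋⊛⊞∘⊛∙
??∘∙∘∙∙∘⊛
?????∘∘∙⊛
?????????

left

?????????
????????≋
??∘⊛∘∘⊞⊞∙
??⊛∘∙≋∘∘∙
??∘⊛⊚∙⊛⊛∘
??⊛≋≋⊛⊞∘⊛
??⊞∘∙∘∙∙∘
??????∘∘∙
?????????

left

?????????
?????????
??∘∘⊛∘∘⊞⊞
??∘⊛∘∙≋∘∘
??≋∘⊚∘∙⊛⊛
??∙⊛≋≋⊛⊞∘
??∘⊞∘∙∘∙∙
???????∘∘
?????????

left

?????????
?????????
??∙∘∘⊛∘∘⊞
??≋∘⊛∘∙≋∘
??⊞≋⊚⊛∘∙⊛
??∘∙⊛≋≋⊛⊞
??⊛∘⊞∘∙∘∙
????????∘
?????????

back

?????????
??∙∘∘⊛∘∘⊞
??≋∘⊛∘∙≋∘
??⊞≋∘⊛∘∙⊛
??∘∙⊚≋≋⊛⊞
??⊛∘⊞∘∙∘∙
??∘∘≋⊛∘?∘
?????????
?????????

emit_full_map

???????????????∘∙∘∘∘
???????????????∙≋⊞⊛∘
????????≋≋≋≋⊛∘∙⊞⊞∘∙∘
∙∘∘⊛∘∘⊞⊞∙≋≋≋∙∘⊛∙∙∙∘⊞
≋∘⊛∘∙≋∘∘∙≋∘∘⊛∘∘∘∘∘∘⊛
⊞≋∘⊛∘∙⊛⊛∘⊞∙⊞∘∘∘∘∙∘⊛⊞
∘∙⊚≋≋⊛⊞∘⊛∙∘⊞⊛∘≋∘∘∘⊛∘
⊛∘⊞∘∙∘∙∙∘⊛⊛∙∙???????
∘∘≋⊛∘?∘∘∙⊛∘≋⊛???????

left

?????????
???∙∘∘⊛∘∘
??⊞≋∘⊛∘∙≋
??≋⊞≋∘⊛∘∙
??≋∘⊚⊛≋≋⊛
??∙⊛∘⊞∘∙∘
??⊞∘∘≋⊛∘?
?????????
?????????

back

???∙∘∘⊛∘∘
??⊞≋∘⊛∘∙≋
??≋⊞≋∘⊛∘∙
??≋∘∙⊛≋≋⊛
??∙⊛⊚⊞∘∙∘
??⊞∘∘≋⊛∘?
??∙∘⊛≋∘??
?????????
?????????

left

????∙∘∘⊛∘
???⊞≋∘⊛∘∙
??≋≋⊞≋∘⊛∘
??∙≋∘∙⊛≋≋
??∙∙⊚∘⊞∘∙
??∙⊞∘∘≋⊛∘
??∘∙∘⊛≋∘?
?????????
?????????

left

?????∙∘∘⊛
????⊞≋∘⊛∘
??≋≋≋⊞≋∘⊛
??∘∙≋∘∙⊛≋
??∙∙⊚⊛∘⊞∘
??∙∙⊞∘∘≋⊛
??⊛∘∙∘⊛≋∘
?????????
?????????

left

??????∙∘∘
?????⊞≋∘⊛
??⊛≋≋≋⊞≋∘
??⊞∘∙≋∘∙⊛
??∘∙⊚∙⊛∘⊞
??∘∙∙⊞∘∘≋
??∙⊛∘∙∘⊛≋
?????????
?????????

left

???????∙∘
??????⊞≋∘
??∙⊛≋≋≋⊞≋
??⊛⊞∘∙≋∘∙
??∘∘⊚∙∙⊛∘
??⊛∘∙∙⊞∘∘
??∙∙⊛∘∙∘⊛
?????????
?????????

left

????????∙
???????⊞≋
??∘∙⊛≋≋≋⊞
??∘⊛⊞∘∙≋∘
??∙∘⊚∙∙∙⊛
??⊛⊛∘∙∙⊞∘
??⊛∙∙⊛∘∙∘
?????????
?????????

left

?????????
????????⊞
??∘∘∙⊛≋≋≋
??∙∘⊛⊞∘∙≋
??∙∙⊚∘∙∙∙
??∘⊛⊛∘∙∙⊞
??∘⊛∙∙⊛∘∙
?????????
?????????

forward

?????????
?????????
??∘∙⊛∘∘?⊞
??∘∘∙⊛≋≋≋
??∙∘⊚⊞∘∙≋
??∙∙∘∘∙∙∙
??∘⊛⊛∘∙∙⊞
??∘⊛∙∙⊛∘∙
?????????

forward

?????????
?????????
??⊛∘⊞∙∙??
??∘∙⊛∘∘?⊞
??∘∘⊚⊛≋≋≋
??∙∘⊛⊞∘∙≋
??∙∙∘∘∙∙∙
??∘⊛⊛∘∙∙⊞
??∘⊛∙∙⊛∘∙

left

?????????
?????????
??∘⊛∘⊞∙∙?
??⊛∘∙⊛∘∘?
??∙∘⊚∙⊛≋≋
??∙∙∘⊛⊞∘∙
??∘∙∙∘∘∙∙
???∘⊛⊛∘∙∙
???∘⊛∙∙⊛∘

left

?????????
?????????
??∙∘⊛∘⊞∙∙
??⊞⊛∘∙⊛∘∘
??∘∙⊚∘∙⊛≋
??⊛∙∙∘⊛⊞∘
??⊛∘∙∙∘∘∙
????∘⊛⊛∘∙
????∘⊛∙∙⊛

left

?????????
?????????
??∘∙∘⊛∘⊞∙
??⊛⊞⊛∘∙⊛∘
??∘∘⊚∘∘∙⊛
??∙⊛∙∙∘⊛⊞
??∘⊛∘∙∙∘∘
?????∘⊛⊛∘
?????∘⊛∙∙

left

?????????
?????????
??∙∘∙∘⊛∘⊞
??∘⊛⊞⊛∘∙⊛
??∘∘⊚∙∘∘∙
??∘∙⊛∙∙∘⊛
??∘∘⊛∘∙∙∘
??????∘⊛⊛
??????∘⊛∙

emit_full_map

??????????????????????????∘∙∘∘∘
??????????????????????????∙≋⊞⊛∘
???????????????????≋≋≋≋⊛∘∙⊞⊞∘∙∘
∙∘∙∘⊛∘⊞∙∙??∙∘∘⊛∘∘⊞⊞∙≋≋≋∙∘⊛∙∙∙∘⊞
∘⊛⊞⊛∘∙⊛∘∘?⊞≋∘⊛∘∙≋∘∘∙≋∘∘⊛∘∘∘∘∘∘⊛
∘∘⊚∙∘∘∙⊛≋≋≋⊞≋∘⊛∘∙⊛⊛∘⊞∙⊞∘∘∘∘∙∘⊛⊞
∘∙⊛∙∙∘⊛⊞∘∙≋∘∙⊛≋≋⊛⊞∘⊛∙∘⊞⊛∘≋∘∘∘⊛∘
∘∘⊛∘∙∙∘∘∙∙∙⊛∘⊞∘∙∘∙∙∘⊛⊛∙∙???????
????∘⊛⊛∘∙∙⊞∘∘≋⊛∘?∘∘∙⊛∘≋⊛???????
????∘⊛∙∙⊛∘∙∘⊛≋∘????????????????
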